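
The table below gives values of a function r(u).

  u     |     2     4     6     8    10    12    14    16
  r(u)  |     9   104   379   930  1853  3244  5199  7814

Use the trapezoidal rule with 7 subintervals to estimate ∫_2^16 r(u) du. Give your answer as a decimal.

31241

Δu = 2.
T_7 = (2/2)·[9 + 2·104 + 2·379 + 2·930 + 2·1853 + 2·3244 + 2·5199 + 7814] = 31241.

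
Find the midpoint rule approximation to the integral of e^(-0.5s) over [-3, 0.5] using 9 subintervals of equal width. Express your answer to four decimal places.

7.3941

Δs = (0.5 − (-3))/9 = 7/18.
Midpoints: -101/36, -29/12, -73/36, -59/36, -1.25, -31/36, -17/36, -1/12, 11/36.
f(-101/36) ≈ 4.0665, f(-29/12) ≈ 3.3479, f(-73/36) ≈ 2.7563, f(-59/36) ≈ 2.2692, f(-1.25) ≈ 1.8682, f(-31/36) ≈ 1.5381, f(-17/36) ≈ 1.2663, f(-1/12) ≈ 1.0425, f(11/36) ≈ 0.8583.
Sum = Δs · [f(-101/36) + f(-29/12) + f(-73/36) + ...].
Sum ≈ 7.3941.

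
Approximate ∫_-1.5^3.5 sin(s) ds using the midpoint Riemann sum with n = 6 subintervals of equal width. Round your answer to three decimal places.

Δs = (3.5 − (-1.5))/6 = 5/6.
Midpoints: -13/12, -0.25, 7/12, 17/12, 2.25, 37/12.
f(-13/12) ≈ -0.884, f(-0.25) ≈ -0.247, f(7/12) ≈ 0.551, f(17/12) ≈ 0.988, f(2.25) ≈ 0.778, f(37/12) ≈ 0.058.
Sum = Δs · [f(-13/12) + f(-0.25) + f(7/12) + ...].
Sum ≈ 1.037.

1.037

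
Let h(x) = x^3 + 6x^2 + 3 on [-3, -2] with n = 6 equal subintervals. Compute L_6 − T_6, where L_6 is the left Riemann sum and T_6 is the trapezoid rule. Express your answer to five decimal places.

0.91667

L_6 ≈ 25.6597222.
T_6 ≈ 24.7430556.
L_6 − T_6 ≈ 0.91667.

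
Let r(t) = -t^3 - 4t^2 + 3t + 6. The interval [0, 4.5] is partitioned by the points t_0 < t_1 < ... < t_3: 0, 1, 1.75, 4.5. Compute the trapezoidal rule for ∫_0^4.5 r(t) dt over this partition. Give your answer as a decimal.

Subinterval widths: 1, 0.75, 2.75.
r(0) = 6, r(1) = 4, r(1.75) = -6.359375, r(4.5) = -152.625.
On each subinterval the trapezoid contributes (Δt_i/2)·[r(t_{i-1}) + r(t_i)].
Sum = -214.48828125.

-214.48828125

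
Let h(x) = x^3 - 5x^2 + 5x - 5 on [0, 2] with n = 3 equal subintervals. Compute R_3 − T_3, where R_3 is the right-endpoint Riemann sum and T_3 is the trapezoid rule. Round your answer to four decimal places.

R_3 ≈ -10.296296.
T_3 ≈ -9.629630.
R_3 − T_3 ≈ -0.6667.

-0.6667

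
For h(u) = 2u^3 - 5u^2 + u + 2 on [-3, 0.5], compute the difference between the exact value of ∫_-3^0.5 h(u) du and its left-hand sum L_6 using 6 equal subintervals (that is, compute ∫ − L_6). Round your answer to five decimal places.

32.08536

Exact integral: ∫_-3^0.5 h(u) du ≈ -83.0520833.
L_6 ≈ -115.1374421.
Error ≈ -83.0520833 − (-115.1374421) ≈ 32.08536.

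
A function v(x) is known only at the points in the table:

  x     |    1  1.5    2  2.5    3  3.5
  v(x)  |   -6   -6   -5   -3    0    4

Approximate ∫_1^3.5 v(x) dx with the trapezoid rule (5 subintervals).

Δx = 0.5.
T_5 = (0.5/2)·[(-6) + 2·(-6) + 2·(-5) + 2·(-3) + 2·0 + 4] = -7.5.

-7.5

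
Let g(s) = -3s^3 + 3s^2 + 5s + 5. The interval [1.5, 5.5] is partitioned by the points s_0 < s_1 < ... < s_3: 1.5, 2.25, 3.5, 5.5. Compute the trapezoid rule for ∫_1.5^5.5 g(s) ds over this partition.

-487.921875

Subinterval widths: 0.75, 1.25, 2.
g(1.5) = 9.125, g(2.25) = -2.734375, g(3.5) = -69.375, g(5.5) = -375.875.
On each subinterval the trapezoid contributes (Δs_i/2)·[g(s_{i-1}) + g(s_i)].
Sum = -487.921875.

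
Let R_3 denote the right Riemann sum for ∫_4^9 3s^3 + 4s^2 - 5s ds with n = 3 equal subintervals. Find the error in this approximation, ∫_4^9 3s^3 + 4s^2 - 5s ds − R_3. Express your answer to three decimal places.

Exact integral: ∫_4^9 f(s) ds ≈ 5452.91667.
R_3 ≈ 7455.92593.
Error ≈ 5452.91667 − 7455.92593 ≈ -2003.009.

-2003.009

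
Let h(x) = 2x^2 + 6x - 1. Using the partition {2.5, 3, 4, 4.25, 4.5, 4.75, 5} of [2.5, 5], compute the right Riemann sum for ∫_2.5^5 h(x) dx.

142.1875

Subinterval widths: 0.5, 1, 0.25, 0.25, 0.25, 0.25.
Right endpoints: 3, 4, 4.25, 4.5, 4.75, 5.
h(3) = 35, h(4) = 55, h(4.25) = 60.625, h(4.5) = 66.5, h(4.75) = 72.625, h(5) = 79.
Sum = Σ Δx_i · h(x_i).
Sum = 142.1875.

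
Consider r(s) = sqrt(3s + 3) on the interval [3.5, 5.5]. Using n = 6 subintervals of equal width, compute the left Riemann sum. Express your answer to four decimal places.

Δs = (5.5 − 3.5)/6 = 1/3.
Left endpoints: 3.5, 23/6, 25/6, 4.5, 29/6, 31/6.
r(3.5) ≈ 3.6742, r(23/6) ≈ 3.8079, r(25/6) ≈ 3.9370, r(4.5) ≈ 4.0620, r(29/6) ≈ 4.1833, r(31/6) ≈ 4.3012.
Sum = Δs · [r(3.5) + r(23/6) + r(25/6) + ...].
Sum ≈ 7.9885.

7.9885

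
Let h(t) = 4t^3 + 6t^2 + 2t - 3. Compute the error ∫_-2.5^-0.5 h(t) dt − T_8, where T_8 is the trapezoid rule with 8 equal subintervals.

Exact integral: ∫_-2.5^-0.5 h(t) dt = -20.
T_8 = -20.25.
Error = -20 − (-20.25) = 0.25.

0.25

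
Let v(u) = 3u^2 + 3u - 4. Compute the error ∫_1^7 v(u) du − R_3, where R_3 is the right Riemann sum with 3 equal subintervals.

Exact integral: ∫_1^7 v(u) du = 390.
R_3 = 564.
Error = 390 − 564 = -174.

-174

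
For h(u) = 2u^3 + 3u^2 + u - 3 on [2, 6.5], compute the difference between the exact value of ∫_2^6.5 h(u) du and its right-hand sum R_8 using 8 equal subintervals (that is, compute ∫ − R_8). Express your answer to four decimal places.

Exact integral: ∫_2^6.5 h(u) du = 1156.78125.
R_8 ≈ 1347.060059.
Error ≈ 1156.78125 − 1347.060059 ≈ -190.2788.

-190.2788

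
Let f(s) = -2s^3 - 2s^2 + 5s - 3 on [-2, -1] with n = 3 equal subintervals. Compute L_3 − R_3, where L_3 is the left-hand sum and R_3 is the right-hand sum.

1

L_3 ≈ -7.0370370.
R_3 ≈ -8.0370370.
L_3 − R_3 = 1.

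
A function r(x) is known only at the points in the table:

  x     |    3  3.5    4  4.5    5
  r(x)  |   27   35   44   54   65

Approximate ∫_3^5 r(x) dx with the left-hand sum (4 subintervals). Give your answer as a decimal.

80

Δx = 0.5.
Sum = 0.5·[27 + 35 + 44 + 54] = 80.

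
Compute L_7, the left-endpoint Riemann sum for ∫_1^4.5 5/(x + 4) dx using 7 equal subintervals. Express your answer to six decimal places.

Δx = (4.5 − 1)/7 = 0.5.
Left endpoints: 1, 1.5, 2, 2.5, 3, 3.5, 4.
f(1) = 1, f(1.5) = 10/11, f(2) = 5/6, f(2.5) = 10/13, f(3) = 5/7, f(3.5) = 2/3, f(4) = 0.625.
Sum = Δx · [f(1) + f(1.5) + f(2) + ...].
Sum ≈ 2.758804.

2.758804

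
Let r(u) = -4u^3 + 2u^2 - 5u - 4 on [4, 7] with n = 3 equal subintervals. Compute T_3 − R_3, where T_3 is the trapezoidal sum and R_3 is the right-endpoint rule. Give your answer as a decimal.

532.5

T_3 = -2085.5.
R_3 = -2618.
T_3 − R_3 = 532.5.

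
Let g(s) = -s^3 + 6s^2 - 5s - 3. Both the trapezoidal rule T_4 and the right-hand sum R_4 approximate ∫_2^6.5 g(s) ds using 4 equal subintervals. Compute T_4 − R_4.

T_4 ≈ -24.547852.
R_4 ≈ -58.086914.
T_4 − R_4 = 33.5390625.

33.5390625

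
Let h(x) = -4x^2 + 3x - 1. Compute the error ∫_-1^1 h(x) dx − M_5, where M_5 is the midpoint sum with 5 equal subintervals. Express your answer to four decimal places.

-0.1067

Exact integral: ∫_-1^1 h(x) dx ≈ -4.666667.
M_5 = -4.56.
Error ≈ -4.666667 − (-4.56) ≈ -0.1067.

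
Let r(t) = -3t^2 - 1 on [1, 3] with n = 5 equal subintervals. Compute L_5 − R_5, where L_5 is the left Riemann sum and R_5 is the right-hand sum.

9.6

L_5 = -23.36.
R_5 = -32.96.
L_5 − R_5 = 9.6.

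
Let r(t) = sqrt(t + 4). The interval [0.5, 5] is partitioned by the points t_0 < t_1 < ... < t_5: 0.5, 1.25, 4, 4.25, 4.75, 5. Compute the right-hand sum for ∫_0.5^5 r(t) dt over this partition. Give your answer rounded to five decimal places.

Subinterval widths: 0.75, 2.75, 0.25, 0.5, 0.25.
Right endpoints: 1.25, 4, 4.25, 4.75, 5.
r(1.25) ≈ 2.29129, r(4) ≈ 2.82843, r(4.25) ≈ 2.87228, r(4.75) ≈ 2.95804, r(5) ≈ 3.00000.
Sum = Σ Δt_i · r(t_i).
Sum ≈ 12.44373.

12.44373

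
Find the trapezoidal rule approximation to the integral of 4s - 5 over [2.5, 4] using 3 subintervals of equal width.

12

Δs = (4 − 2.5)/3 = 0.5.
f(2.5) = 5, f(3) = 7, f(3.5) = 9, f(4) = 11.
T_3 = (Δs/2)·[f(s_0) + 2f(s_1) + 2f(s_2) + f(s_3)].
Sum = 12.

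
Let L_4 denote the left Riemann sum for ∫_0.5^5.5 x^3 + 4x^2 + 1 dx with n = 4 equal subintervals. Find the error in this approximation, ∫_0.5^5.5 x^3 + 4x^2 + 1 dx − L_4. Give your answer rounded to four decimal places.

Exact integral: ∫_0.5^5.5 f(x) dx ≈ 455.416667.
L_4 = 293.4375.
Error ≈ 455.416667 − 293.4375 ≈ 161.9792.

161.9792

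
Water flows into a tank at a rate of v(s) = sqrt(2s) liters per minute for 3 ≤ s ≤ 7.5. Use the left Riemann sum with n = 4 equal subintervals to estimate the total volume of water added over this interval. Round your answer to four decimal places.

Δs = (7.5 − 3)/4 = 1.125.
Left endpoints: 3, 4.125, 5.25, 6.375.
v(3) ≈ 2.4495, v(4.125) ≈ 2.8723, v(5.25) ≈ 3.2404, v(6.375) ≈ 3.5707.
Sum = Δs · [v(3) + v(4.125) + v(5.25) + v(6.375)].
Sum ≈ 13.6495.

13.6495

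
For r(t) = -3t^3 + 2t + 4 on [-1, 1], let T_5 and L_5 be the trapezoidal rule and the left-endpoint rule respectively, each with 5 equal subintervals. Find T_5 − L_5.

T_5 = 8.
L_5 = 8.4.
T_5 − L_5 = -0.4.

-0.4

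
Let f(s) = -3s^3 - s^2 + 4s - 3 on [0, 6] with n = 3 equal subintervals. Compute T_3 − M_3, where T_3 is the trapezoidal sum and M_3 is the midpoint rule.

T_3 = -1102.
M_3 = -934.
T_3 − M_3 = -168.

-168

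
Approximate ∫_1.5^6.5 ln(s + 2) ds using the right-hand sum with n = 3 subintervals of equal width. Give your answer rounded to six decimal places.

9.506844

Δs = (6.5 − 1.5)/3 = 5/3.
Right endpoints: 19/6, 29/6, 6.5.
f(19/6) ≈ 1.642228, f(29/6) ≈ 1.921813, f(6.5) ≈ 2.140066.
Sum = Δs · [f(19/6) + f(29/6) + f(6.5)].
Sum ≈ 9.506844.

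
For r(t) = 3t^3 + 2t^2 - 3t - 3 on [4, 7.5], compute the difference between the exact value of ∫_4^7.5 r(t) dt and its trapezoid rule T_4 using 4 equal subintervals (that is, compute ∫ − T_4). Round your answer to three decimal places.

-24.006

Exact integral: ∫_4^7.5 r(t) dt ≈ 2348.75521.
T_4 ≈ 2372.76074.
Error ≈ 2348.75521 − 2372.76074 ≈ -24.006.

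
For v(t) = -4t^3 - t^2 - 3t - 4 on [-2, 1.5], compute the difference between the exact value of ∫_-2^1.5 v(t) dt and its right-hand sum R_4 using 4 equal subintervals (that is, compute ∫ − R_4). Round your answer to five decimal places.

22.84115

Exact integral: ∫_-2^1.5 v(t) dt ≈ -4.2291667.
R_4 = -27.0703125.
Error ≈ -4.2291667 − (-27.0703125) ≈ 22.84115.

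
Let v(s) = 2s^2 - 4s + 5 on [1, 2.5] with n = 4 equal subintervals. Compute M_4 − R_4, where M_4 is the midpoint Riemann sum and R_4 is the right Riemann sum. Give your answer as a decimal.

M_4 = 6.71484375.
R_4 = 7.6640625.
M_4 − R_4 = -0.94921875.

-0.94921875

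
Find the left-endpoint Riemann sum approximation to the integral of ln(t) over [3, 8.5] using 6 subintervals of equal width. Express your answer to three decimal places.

8.902

Δt = (8.5 − 3)/6 = 11/12.
Left endpoints: 3, 47/12, 29/6, 5.75, 20/3, 91/12.
f(3) ≈ 1.099, f(47/12) ≈ 1.365, f(29/6) ≈ 1.576, f(5.75) ≈ 1.749, f(20/3) ≈ 1.897, f(91/12) ≈ 2.026.
Sum = Δt · [f(3) + f(47/12) + f(29/6) + ...].
Sum ≈ 8.902.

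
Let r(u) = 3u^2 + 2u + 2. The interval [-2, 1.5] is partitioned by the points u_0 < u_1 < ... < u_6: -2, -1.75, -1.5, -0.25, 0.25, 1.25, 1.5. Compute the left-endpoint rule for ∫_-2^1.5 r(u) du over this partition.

Subinterval widths: 0.25, 0.25, 1.25, 0.5, 1, 0.25.
Left endpoints: -2, -1.75, -1.5, -0.25, 0.25, 1.25.
r(-2) = 10, r(-1.75) = 7.6875, r(-1.5) = 5.75, r(-0.25) = 1.6875, r(0.25) = 2.6875, r(1.25) = 9.1875.
Sum = Σ Δu_i · r(u_i).
Sum = 17.4375.

17.4375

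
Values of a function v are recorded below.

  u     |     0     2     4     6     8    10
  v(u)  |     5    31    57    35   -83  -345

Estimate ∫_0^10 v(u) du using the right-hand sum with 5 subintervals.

Δu = 2.
Sum = 2·[31 + 57 + 35 + (-83) + (-345)] = -610.

-610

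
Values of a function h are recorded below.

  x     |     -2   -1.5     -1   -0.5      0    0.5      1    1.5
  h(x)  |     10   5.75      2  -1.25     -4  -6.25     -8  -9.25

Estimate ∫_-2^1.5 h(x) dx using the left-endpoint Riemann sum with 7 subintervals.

-0.875

Δx = 0.5.
Sum = 0.5·[10 + 5.75 + 2 + (-1.25) + (-4) + (-6.25) + (-8)] = -0.875.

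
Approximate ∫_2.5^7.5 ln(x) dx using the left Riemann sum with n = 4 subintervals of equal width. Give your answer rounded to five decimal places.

7.10008

Δx = (7.5 − 2.5)/4 = 1.25.
Left endpoints: 2.5, 3.75, 5, 6.25.
f(2.5) ≈ 0.91629, f(3.75) ≈ 1.32176, f(5) ≈ 1.60944, f(6.25) ≈ 1.83258.
Sum = Δx · [f(2.5) + f(3.75) + f(5) + f(6.25)].
Sum ≈ 7.10008.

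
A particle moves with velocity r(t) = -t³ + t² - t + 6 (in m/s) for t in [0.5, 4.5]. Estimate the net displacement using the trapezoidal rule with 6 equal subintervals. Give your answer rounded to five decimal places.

-60.09259

Δt = (4.5 − 0.5)/6 = 2/3.
r(0.5) = 5.625, r(7/6) = 995/216, r(11/6) = 295/216, r(2.5) = -5.875, r(19/6) = -4081/216, r(23/6) = -8525/216, r(4.5) = -69.375.
T_6 = (Δt/2)·[r(t_0) + 2r(t_1) + ... + 2r(t_{5}) + r(t_6)].
Sum ≈ -60.09259.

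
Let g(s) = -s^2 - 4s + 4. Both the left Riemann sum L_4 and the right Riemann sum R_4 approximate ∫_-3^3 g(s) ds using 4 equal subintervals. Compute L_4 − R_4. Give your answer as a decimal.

L_4 = 21.75.
R_4 = -14.25.
L_4 − R_4 = 36.

36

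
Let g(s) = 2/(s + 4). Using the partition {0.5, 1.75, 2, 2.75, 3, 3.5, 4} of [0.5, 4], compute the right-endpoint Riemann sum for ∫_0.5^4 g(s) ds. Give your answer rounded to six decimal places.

Subinterval widths: 1.25, 0.25, 0.75, 0.25, 0.5, 0.5.
Right endpoints: 1.75, 2, 2.75, 3, 3.5, 4.
g(1.75) = 8/23, g(2) = 1/3, g(2.75) = 8/27, g(3) = 2/7, g(3.5) = 4/15, g(4) = 0.25.
Sum = Σ Δs_i · g(s_i).
Sum ≈ 1.070100.

1.070100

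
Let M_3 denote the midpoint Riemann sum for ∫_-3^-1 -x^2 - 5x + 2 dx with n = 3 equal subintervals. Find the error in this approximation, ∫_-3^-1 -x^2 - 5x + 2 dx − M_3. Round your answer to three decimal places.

-0.074

Exact integral: ∫_-3^-1 f(x) dx ≈ 15.33333.
M_3 ≈ 15.40741.
Error ≈ 15.33333 − 15.40741 ≈ -0.074.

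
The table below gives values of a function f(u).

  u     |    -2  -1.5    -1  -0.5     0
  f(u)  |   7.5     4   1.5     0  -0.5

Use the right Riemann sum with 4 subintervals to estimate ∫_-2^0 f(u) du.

2.5

Δu = 0.5.
Sum = 0.5·[4 + 1.5 + 0 + (-0.5)] = 2.5.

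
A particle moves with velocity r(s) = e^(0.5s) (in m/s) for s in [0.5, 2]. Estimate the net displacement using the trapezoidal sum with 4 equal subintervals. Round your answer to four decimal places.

2.8769

Δs = (2 − 0.5)/4 = 0.375.
r(0.5) ≈ 1.2840, r(0.875) ≈ 1.5488, r(1.25) ≈ 1.8682, r(1.625) ≈ 2.2535, r(2) ≈ 2.7183.
T_4 = (Δs/2)·[r(s_0) + 2r(s_1) + 2r(s_2) + 2r(s_3) + r(s_4)].
Sum ≈ 2.8769.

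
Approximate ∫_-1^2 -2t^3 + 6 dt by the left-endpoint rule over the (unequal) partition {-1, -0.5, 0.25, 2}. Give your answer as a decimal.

19.1328125

Subinterval widths: 0.5, 0.75, 1.75.
Left endpoints: -1, -0.5, 0.25.
f(-1) = 8, f(-0.5) = 6.25, f(0.25) = 5.96875.
Sum = Σ Δt_i · f(t_i).
Sum = 19.1328125.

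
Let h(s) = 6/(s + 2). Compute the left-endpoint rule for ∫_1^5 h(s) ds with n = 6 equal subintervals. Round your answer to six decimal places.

5.484781

Δs = (5 − 1)/6 = 2/3.
Left endpoints: 1, 5/3, 7/3, 3, 11/3, 13/3.
h(1) = 2, h(5/3) = 18/11, h(7/3) = 18/13, h(3) = 1.2, h(11/3) = 18/17, h(13/3) = 18/19.
Sum = Δs · [h(1) + h(5/3) + h(7/3) + ...].
Sum ≈ 5.484781.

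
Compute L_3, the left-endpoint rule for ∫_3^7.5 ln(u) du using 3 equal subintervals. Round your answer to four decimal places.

6.5917

Δu = (7.5 − 3)/3 = 1.5.
Left endpoints: 3, 4.5, 6.
f(3) ≈ 1.0986, f(4.5) ≈ 1.5041, f(6) ≈ 1.7918.
Sum = Δu · [f(3) + f(4.5) + f(6)].
Sum ≈ 6.5917.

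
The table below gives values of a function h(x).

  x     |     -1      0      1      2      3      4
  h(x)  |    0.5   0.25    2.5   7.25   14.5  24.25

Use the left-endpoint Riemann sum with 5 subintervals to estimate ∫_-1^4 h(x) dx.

Δx = 1.
Sum = 1·[0.5 + 0.25 + 2.5 + 7.25 + 14.5] = 25.

25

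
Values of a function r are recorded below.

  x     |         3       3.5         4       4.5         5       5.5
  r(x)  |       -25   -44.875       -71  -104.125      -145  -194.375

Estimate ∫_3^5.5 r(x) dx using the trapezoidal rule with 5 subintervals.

-237.34375

Δx = 0.5.
T_5 = (0.5/2)·[(-25) + 2·(-44.875) + 2·(-71) + 2·(-104.125) + 2·(-145) + (-194.375)] = -237.34375.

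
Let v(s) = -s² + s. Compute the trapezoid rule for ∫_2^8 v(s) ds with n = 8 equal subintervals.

-138.5625

Δs = (8 − 2)/8 = 0.75.
v(2) = -2, v(2.75) = -4.8125, v(3.5) = -8.75, v(4.25) = -13.8125, v(5) = -20, v(5.75) = -27.3125, v(6.5) = -35.75, v(7.25) = -45.3125, v(8) = -56.
T_8 = (Δs/2)·[v(s_0) + 2v(s_1) + ... + 2v(s_{7}) + v(s_8)].
Sum = -138.5625.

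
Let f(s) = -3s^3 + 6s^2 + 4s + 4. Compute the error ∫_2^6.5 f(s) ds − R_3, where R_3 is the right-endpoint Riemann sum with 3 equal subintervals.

468.703125

Exact integral: ∫_2^6.5 f(s) ds = -699.046875.
R_3 = -1167.75.
Error = -699.046875 − (-1167.75) = 468.703125.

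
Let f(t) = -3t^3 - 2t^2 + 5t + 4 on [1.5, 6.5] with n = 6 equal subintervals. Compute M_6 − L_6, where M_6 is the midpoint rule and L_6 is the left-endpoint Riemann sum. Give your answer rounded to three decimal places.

-328.993

M_6 ≈ -1384.83796.
L_6 ≈ -1055.84491.
M_6 − L_6 ≈ -328.993.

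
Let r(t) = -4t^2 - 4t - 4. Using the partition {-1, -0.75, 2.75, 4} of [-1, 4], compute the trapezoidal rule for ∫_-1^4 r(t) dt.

-166.5625

Subinterval widths: 0.25, 3.5, 1.25.
r(-1) = -4, r(-0.75) = -3.25, r(2.75) = -45.25, r(4) = -84.
On each subinterval the trapezoid contributes (Δt_i/2)·[r(t_{i-1}) + r(t_i)].
Sum = -166.5625.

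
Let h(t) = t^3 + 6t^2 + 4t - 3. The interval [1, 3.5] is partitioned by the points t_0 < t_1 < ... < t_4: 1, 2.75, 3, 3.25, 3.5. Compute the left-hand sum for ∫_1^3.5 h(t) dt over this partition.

81.96875

Subinterval widths: 1.75, 0.25, 0.25, 0.25.
Left endpoints: 1, 2.75, 3, 3.25.
h(1) = 8, h(2.75) = 74.171875, h(3) = 90, h(3.25) = 107.703125.
Sum = Σ Δt_i · h(t_i).
Sum = 81.96875.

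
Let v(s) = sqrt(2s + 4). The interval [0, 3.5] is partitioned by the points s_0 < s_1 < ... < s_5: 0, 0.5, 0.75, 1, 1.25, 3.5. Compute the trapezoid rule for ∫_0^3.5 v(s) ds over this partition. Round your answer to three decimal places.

Subinterval widths: 0.5, 0.25, 0.25, 0.25, 2.25.
v(0) ≈ 2.000, v(0.5) ≈ 2.236, v(0.75) ≈ 2.345, v(1) ≈ 2.449, v(1.25) ≈ 2.550, v(3.5) ≈ 3.317.
On each subinterval the trapezoid contributes (Δs_i/2)·[v(s_{i-1}) + v(s_i)].
Sum ≈ 9.455.

9.455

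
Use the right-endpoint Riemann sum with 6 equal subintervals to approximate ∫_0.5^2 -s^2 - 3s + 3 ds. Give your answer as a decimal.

Δs = (2 − 0.5)/6 = 0.25.
Right endpoints: 0.75, 1, 1.25, 1.5, 1.75, 2.
f(0.75) = 0.1875, f(1) = -1, f(1.25) = -2.3125, f(1.5) = -3.75, f(1.75) = -5.3125, f(2) = -7.
Sum = Δs · [f(0.75) + f(1) + f(1.25) + ...].
Sum = -4.796875.

-4.796875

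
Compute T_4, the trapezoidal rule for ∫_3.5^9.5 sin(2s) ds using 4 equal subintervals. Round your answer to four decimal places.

-0.0125

Δs = (9.5 − 3.5)/4 = 1.5.
f(3.5) ≈ 0.6570, f(5) ≈ -0.5440, f(6.5) ≈ 0.4202, f(8) ≈ -0.2879, f(9.5) ≈ 0.1499.
T_4 = (Δs/2)·[f(s_0) + 2f(s_1) + 2f(s_2) + 2f(s_3) + f(s_4)].
Sum ≈ -0.0125.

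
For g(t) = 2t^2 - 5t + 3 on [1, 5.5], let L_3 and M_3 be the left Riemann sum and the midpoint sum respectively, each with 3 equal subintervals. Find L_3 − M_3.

-21.9375

L_3 = 27.
M_3 = 48.9375.
L_3 − M_3 = -21.9375.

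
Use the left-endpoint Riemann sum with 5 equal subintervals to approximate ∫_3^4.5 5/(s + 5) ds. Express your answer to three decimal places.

Δs = (4.5 − 3)/5 = 0.3.
Left endpoints: 3, 3.3, 3.6, 3.9, 4.2.
f(3) = 0.625, f(3.3) = 50/83, f(3.6) = 25/43, f(3.9) = 50/89, f(4.2) = 25/46.
Sum = Δs · [f(3) + f(3.3) + f(3.6) + f(3.9) + f(4.2)].
Sum ≈ 0.874.

0.874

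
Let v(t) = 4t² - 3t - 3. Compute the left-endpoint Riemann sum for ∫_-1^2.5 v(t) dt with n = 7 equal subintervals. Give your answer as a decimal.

1.75

Δt = (2.5 − (-1))/7 = 0.5.
Left endpoints: -1, -0.5, 0, 0.5, 1, 1.5, 2.
v(-1) = 4, v(-0.5) = -0.5, v(0) = -3, v(0.5) = -3.5, v(1) = -2, v(1.5) = 1.5, v(2) = 7.
Sum = Δt · [v(-1) + v(-0.5) + v(0) + ...].
Sum = 1.75.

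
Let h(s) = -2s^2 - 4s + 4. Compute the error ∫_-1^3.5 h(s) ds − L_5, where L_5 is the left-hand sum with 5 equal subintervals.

Exact integral: ∫_-1^3.5 h(s) ds = -33.75.
L_5 = -16.74.
Error = -33.75 − (-16.74) = -17.01.

-17.01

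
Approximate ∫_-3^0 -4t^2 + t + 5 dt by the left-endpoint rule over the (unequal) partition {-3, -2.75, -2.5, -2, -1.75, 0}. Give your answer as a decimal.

-45.75

Subinterval widths: 0.25, 0.25, 0.5, 0.25, 1.75.
Left endpoints: -3, -2.75, -2.5, -2, -1.75.
f(-3) = -34, f(-2.75) = -28, f(-2.5) = -22.5, f(-2) = -13, f(-1.75) = -9.
Sum = Σ Δt_i · f(t_i).
Sum = -45.75.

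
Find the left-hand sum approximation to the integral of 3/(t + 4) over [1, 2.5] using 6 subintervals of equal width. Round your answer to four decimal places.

Δt = (2.5 − 1)/6 = 0.25.
Left endpoints: 1, 1.25, 1.5, 1.75, 2, 2.25.
f(1) = 0.6, f(1.25) = 4/7, f(1.5) = 6/11, f(1.75) = 12/23, f(2) = 0.5, f(2.25) = 0.48.
Sum = Δt · [f(1) + f(1.25) + f(1.5) + ...].
Sum ≈ 0.8047.

0.8047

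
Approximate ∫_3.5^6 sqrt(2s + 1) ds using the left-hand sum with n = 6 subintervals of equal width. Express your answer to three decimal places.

Δs = (6 − 3.5)/6 = 5/12.
Left endpoints: 3.5, 47/12, 13/3, 4.75, 31/6, 67/12.
f(3.5) ≈ 2.828, f(47/12) ≈ 2.972, f(13/3) ≈ 3.109, f(4.75) ≈ 3.240, f(31/6) ≈ 3.367, f(67/12) ≈ 3.488.
Sum = Δs · [f(3.5) + f(47/12) + f(13/3) + ...].
Sum ≈ 7.919.

7.919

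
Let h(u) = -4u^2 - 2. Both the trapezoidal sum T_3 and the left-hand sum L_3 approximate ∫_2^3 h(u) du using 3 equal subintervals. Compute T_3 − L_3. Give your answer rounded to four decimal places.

-3.3333

T_3 ≈ -27.407407.
L_3 ≈ -24.074074.
T_3 − L_3 ≈ -3.3333.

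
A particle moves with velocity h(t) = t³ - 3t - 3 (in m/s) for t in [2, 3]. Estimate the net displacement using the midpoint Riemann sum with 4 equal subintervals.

Δt = (3 − 2)/4 = 0.25.
Midpoints: 2.125, 2.375, 2.625, 2.875.
h(2.125) = 113/512, h(2.375) = 1675/512, h(2.625) = 3693/512, h(2.875) = 6215/512.
Sum = Δt · [h(2.125) + h(2.375) + h(2.625) + h(2.875)].
Sum = 5.7109375.

5.7109375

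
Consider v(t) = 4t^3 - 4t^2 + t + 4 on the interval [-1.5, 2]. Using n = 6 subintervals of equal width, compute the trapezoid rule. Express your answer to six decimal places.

Δt = (2 − (-1.5))/6 = 7/12.
v(-1.5) = -20, v(-11/12) = -1451/432, v(-1/3) = 83/27, v(0.25) = 4.0625, v(5/6) = 118/27, v(17/12) = 3785/432, v(2) = 22.
T_6 = (Δt/2)·[v(t_0) + 2v(t_1) + ... + 2v(t_{5}) + v(t_6)].
Sum ≈ 10.447338.

10.447338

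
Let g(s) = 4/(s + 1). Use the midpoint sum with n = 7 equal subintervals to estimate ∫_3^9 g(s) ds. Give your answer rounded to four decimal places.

Δs = (9 − 3)/7 = 6/7.
Midpoints: 24/7, 30/7, 36/7, 6, 48/7, 54/7, 60/7.
g(24/7) = 28/31, g(30/7) = 28/37, g(36/7) = 28/43, g(6) = 4/7, g(48/7) = 28/55, g(54/7) = 28/61, g(60/7) = 28/67.
Sum = Δs · [g(24/7) + g(30/7) + g(36/7) + ...].
Sum ≈ 3.6588.

3.6588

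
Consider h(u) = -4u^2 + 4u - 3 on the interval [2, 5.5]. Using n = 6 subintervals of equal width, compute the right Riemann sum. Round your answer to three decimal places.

-196.502

Δu = (5.5 − 2)/6 = 7/12.
Right endpoints: 31/12, 19/6, 3.75, 13/3, 59/12, 5.5.
h(31/12) = -697/36, h(19/6) = -274/9, h(3.75) = -44.25, h(13/3) = -547/9, h(59/12) = -2881/36, h(5.5) = -102.
Sum = Δu · [h(31/12) + h(19/6) + h(3.75) + ...].
Sum ≈ -196.502.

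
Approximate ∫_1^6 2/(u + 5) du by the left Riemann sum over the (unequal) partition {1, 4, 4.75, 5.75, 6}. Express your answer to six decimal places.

Subinterval widths: 3, 0.75, 1, 0.25.
Left endpoints: 1, 4, 4.75, 5.75.
f(1) = 1/3, f(4) = 2/9, f(4.75) = 8/39, f(5.75) = 8/43.
Sum = Σ Δu_i · f(u_i).
Sum ≈ 1.418306.

1.418306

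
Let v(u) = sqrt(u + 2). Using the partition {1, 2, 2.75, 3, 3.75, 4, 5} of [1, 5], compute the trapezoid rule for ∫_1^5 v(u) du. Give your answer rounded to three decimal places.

8.877

Subinterval widths: 1, 0.75, 0.25, 0.75, 0.25, 1.
v(1) ≈ 1.732, v(2) ≈ 2.000, v(2.75) ≈ 2.179, v(3) ≈ 2.236, v(3.75) ≈ 2.398, v(4) ≈ 2.449, v(5) ≈ 2.646.
On each subinterval the trapezoid contributes (Δu_i/2)·[v(u_{i-1}) + v(u_i)].
Sum ≈ 8.877.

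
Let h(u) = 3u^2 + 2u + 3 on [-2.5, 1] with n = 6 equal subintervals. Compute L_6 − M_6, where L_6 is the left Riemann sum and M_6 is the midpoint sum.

L_6 ≈ 25.02257.
M_6 ≈ 21.57726.
L_6 − M_6 = 3.4453125.

3.4453125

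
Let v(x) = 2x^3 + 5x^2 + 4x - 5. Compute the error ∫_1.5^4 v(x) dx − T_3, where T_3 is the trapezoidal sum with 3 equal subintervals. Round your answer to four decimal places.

Exact integral: ∫_1.5^4 v(x) dx ≈ 241.510417.
T_3 ≈ 247.731481.
Error ≈ 241.510417 − 247.731481 ≈ -6.2211.

-6.2211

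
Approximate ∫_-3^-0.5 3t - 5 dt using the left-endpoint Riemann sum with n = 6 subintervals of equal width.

Δt = (-0.5 − (-3))/6 = 5/12.
Left endpoints: -3, -31/12, -13/6, -1.75, -4/3, -11/12.
f(-3) = -14, f(-31/12) = -12.75, f(-13/6) = -11.5, f(-1.75) = -10.25, f(-4/3) = -9, f(-11/12) = -7.75.
Sum = Δt · [f(-3) + f(-31/12) + f(-13/6) + ...].
Sum = -27.1875.

-27.1875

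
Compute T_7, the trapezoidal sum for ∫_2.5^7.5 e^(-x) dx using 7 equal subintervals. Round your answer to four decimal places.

0.0850

Δx = (7.5 − 2.5)/7 = 5/7.
f(2.5) ≈ 0.0821, f(45/14) ≈ 0.0402, f(55/14) ≈ 0.0197, f(65/14) ≈ 0.0096, f(75/14) ≈ 0.0047, f(85/14) ≈ 0.0023, f(95/14) ≈ 0.0011, f(7.5) ≈ 0.0006.
T_7 = (Δx/2)·[f(x_0) + 2f(x_1) + ... + 2f(x_{6}) + f(x_7)].
Sum ≈ 0.0850.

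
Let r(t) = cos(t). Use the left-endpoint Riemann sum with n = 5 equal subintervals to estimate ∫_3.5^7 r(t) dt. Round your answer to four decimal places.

0.3747

Δt = (7 − 3.5)/5 = 0.7.
Left endpoints: 3.5, 4.2, 4.9, 5.6, 6.3.
r(3.5) ≈ -0.9365, r(4.2) ≈ -0.4903, r(4.9) ≈ 0.1865, r(5.6) ≈ 0.7756, r(6.3) ≈ 0.9999.
Sum = Δt · [r(3.5) + r(4.2) + r(4.9) + r(5.6) + r(6.3)].
Sum ≈ 0.3747.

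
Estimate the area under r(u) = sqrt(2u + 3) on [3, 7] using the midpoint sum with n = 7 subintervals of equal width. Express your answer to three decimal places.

14.365

Δu = (7 − 3)/7 = 4/7.
Midpoints: 23/7, 27/7, 31/7, 5, 39/7, 43/7, 47/7.
r(23/7) ≈ 3.094, r(27/7) ≈ 3.273, r(31/7) ≈ 3.443, r(5) ≈ 3.606, r(39/7) ≈ 3.761, r(43/7) ≈ 3.910, r(47/7) ≈ 4.053.
Sum = Δu · [r(23/7) + r(27/7) + r(31/7) + ...].
Sum ≈ 14.365.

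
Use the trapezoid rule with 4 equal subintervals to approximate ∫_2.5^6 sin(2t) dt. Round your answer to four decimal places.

-0.2047

Δt = (6 − 2.5)/4 = 0.875.
f(2.5) ≈ -0.9589, f(3.375) ≈ 0.4500, f(4.25) ≈ 0.7985, f(5.125) ≈ -0.7347, f(6) ≈ -0.5366.
T_4 = (Δt/2)·[f(t_0) + 2f(t_1) + 2f(t_2) + 2f(t_3) + f(t_4)].
Sum ≈ -0.2047.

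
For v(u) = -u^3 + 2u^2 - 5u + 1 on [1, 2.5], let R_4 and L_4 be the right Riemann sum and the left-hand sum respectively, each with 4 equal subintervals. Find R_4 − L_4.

R_4 ≈ -13.68457.
L_4 ≈ -9.32520.
R_4 − L_4 = -4.359375.

-4.359375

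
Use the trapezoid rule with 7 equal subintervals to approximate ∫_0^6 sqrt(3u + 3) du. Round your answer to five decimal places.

Δu = (6 − 0)/7 = 6/7.
f(0) ≈ 1.73205, f(6/7) ≈ 2.36039, f(12/7) ≈ 2.85357, f(18/7) ≈ 3.27327, f(24/7) ≈ 3.64496, f(30/7) ≈ 3.98210, f(36/7) ≈ 4.29285, f(6) ≈ 4.58258.
T_7 = (Δu/2)·[f(u_0) + 2f(u_1) + ... + 2f(u_{6}) + f(u_7)].
Sum ≈ 20.19810.

20.19810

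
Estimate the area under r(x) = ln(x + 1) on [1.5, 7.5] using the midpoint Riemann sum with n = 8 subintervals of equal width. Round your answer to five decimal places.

Δx = (7.5 − 1.5)/8 = 0.75.
Midpoints: 1.875, 2.625, 3.375, 4.125, 4.875, 5.625, 6.375, 7.125.
r(1.875) ≈ 1.05605, r(2.625) ≈ 1.28785, r(3.375) ≈ 1.47591, r(4.125) ≈ 1.63413, r(4.875) ≈ 1.77071, r(5.625) ≈ 1.89085, r(6.375) ≈ 1.99810, r(7.125) ≈ 2.09495.
Sum = Δx · [r(1.875) + r(2.625) + r(3.375) + ...].
Sum ≈ 9.90641.

9.90641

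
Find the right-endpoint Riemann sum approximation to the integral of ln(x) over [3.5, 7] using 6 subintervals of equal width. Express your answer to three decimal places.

5.935

Δx = (7 − 3.5)/6 = 7/12.
Right endpoints: 49/12, 14/3, 5.25, 35/6, 77/12, 7.
f(49/12) ≈ 1.407, f(14/3) ≈ 1.540, f(5.25) ≈ 1.658, f(35/6) ≈ 1.764, f(77/12) ≈ 1.859, f(7) ≈ 1.946.
Sum = Δx · [f(49/12) + f(14/3) + f(5.25) + ...].
Sum ≈ 5.935.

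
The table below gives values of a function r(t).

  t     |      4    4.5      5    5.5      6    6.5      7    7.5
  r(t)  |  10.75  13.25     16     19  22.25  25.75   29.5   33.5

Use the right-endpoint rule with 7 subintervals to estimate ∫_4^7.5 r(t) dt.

Δt = 0.5.
Sum = 0.5·[13.25 + 16 + 19 + 22.25 + 25.75 + 29.5 + 33.5] = 79.625.

79.625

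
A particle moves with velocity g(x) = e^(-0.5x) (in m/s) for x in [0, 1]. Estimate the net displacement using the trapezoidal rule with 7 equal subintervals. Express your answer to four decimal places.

0.7873

Δx = (1 − 0)/7 = 1/7.
g(0) ≈ 1.0000, g(1/7) ≈ 0.9311, g(2/7) ≈ 0.8669, g(3/7) ≈ 0.8071, g(4/7) ≈ 0.7515, g(5/7) ≈ 0.6997, g(6/7) ≈ 0.6514, g(1) ≈ 0.6065.
T_7 = (Δx/2)·[g(x_0) + 2g(x_1) + ... + 2g(x_{6}) + g(x_7)].
Sum ≈ 0.7873.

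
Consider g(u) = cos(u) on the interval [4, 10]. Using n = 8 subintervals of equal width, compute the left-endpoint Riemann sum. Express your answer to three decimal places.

0.272

Δu = (10 − 4)/8 = 0.75.
Left endpoints: 4, 4.75, 5.5, 6.25, 7, 7.75, 8.5, 9.25.
g(4) ≈ -0.654, g(4.75) ≈ 0.038, g(5.5) ≈ 0.709, g(6.25) ≈ 0.999, g(7) ≈ 0.754, g(7.75) ≈ 0.104, g(8.5) ≈ -0.602, g(9.25) ≈ -0.985.
Sum = Δu · [g(4) + g(4.75) + g(5.5) + ...].
Sum ≈ 0.272.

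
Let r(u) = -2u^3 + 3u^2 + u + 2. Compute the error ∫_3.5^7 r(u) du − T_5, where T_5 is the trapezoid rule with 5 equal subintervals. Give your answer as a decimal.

8.14625

Exact integral: ∫_3.5^7 r(u) du = -799.96875.
T_5 = -808.115.
Error = -799.96875 − (-808.115) = 8.14625.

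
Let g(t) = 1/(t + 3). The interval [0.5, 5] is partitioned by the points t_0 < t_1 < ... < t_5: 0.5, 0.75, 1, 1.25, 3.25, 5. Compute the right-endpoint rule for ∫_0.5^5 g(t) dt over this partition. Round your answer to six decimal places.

0.726740

Subinterval widths: 0.25, 0.25, 0.25, 2, 1.75.
Right endpoints: 0.75, 1, 1.25, 3.25, 5.
g(0.75) = 4/15, g(1) = 0.25, g(1.25) = 4/17, g(3.25) = 0.16, g(5) = 0.125.
Sum = Σ Δt_i · g(t_i).
Sum ≈ 0.726740.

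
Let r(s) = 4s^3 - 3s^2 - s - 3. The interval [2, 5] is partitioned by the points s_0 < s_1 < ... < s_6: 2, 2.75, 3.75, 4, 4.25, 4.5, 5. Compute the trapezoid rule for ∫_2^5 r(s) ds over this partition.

481.78125

Subinterval widths: 0.75, 1, 0.25, 0.25, 0.25, 0.5.
r(2) = 15, r(2.75) = 54.75, r(3.75) = 162, r(4) = 201, r(4.25) = 245.625, r(4.5) = 296.25, r(5) = 417.
On each subinterval the trapezoid contributes (Δs_i/2)·[r(s_{i-1}) + r(s_i)].
Sum = 481.78125.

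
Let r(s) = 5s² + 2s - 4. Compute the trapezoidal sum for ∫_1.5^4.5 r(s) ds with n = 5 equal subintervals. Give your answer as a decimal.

153.15

Δs = (4.5 − 1.5)/5 = 0.6.
r(1.5) = 10.25, r(2.1) = 22.25, r(2.7) = 37.85, r(3.3) = 57.05, r(3.9) = 79.85, r(4.5) = 106.25.
T_5 = (Δs/2)·[r(s_0) + 2r(s_1) + ... + 2r(s_{4}) + r(s_5)].
Sum = 153.15.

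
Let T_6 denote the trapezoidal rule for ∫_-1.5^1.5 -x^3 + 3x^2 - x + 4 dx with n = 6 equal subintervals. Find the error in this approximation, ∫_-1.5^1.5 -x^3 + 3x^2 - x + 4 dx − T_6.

-0.375

Exact integral: ∫_-1.5^1.5 f(x) dx = 18.75.
T_6 = 19.125.
Error = 18.75 − 19.125 = -0.375.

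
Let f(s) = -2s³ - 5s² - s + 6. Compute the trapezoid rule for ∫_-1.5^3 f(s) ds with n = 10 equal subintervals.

Δs = (3 − (-1.5))/10 = 0.45.
f(-1.5) = 3, f(-1.05) = 3.85275, f(-0.6) = 5.232, f(-0.15) = 6.04425, f(0.3) = 5.196, f(0.75) = 1.59375, f(1.2) = -5.856, f(1.65) = -18.24675, f(2.1) = -36.672, f(2.55) = -62.22525, f(3) = -96.
T_10 = (Δs/2)·[f(s_0) + 2f(s_1) + ... + 2f(s_{9}) + f(s_10)].
Sum = -66.4115625.

-66.4115625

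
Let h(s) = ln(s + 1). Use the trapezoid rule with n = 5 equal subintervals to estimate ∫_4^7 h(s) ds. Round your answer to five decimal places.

Δs = (7 − 4)/5 = 0.6.
h(4) ≈ 1.60944, h(4.6) ≈ 1.72277, h(5.2) ≈ 1.82455, h(5.8) ≈ 1.91692, h(6.4) ≈ 2.00148, h(7) ≈ 2.07944.
T_5 = (Δs/2)·[h(s_0) + 2h(s_1) + ... + 2h(s_{4}) + h(s_5)].
Sum ≈ 5.58609.

5.58609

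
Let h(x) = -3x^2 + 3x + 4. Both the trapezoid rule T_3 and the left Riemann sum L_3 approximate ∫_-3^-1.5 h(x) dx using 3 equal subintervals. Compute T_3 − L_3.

6.1875

T_3 = -27.9375.
L_3 = -34.125.
T_3 − L_3 = 6.1875.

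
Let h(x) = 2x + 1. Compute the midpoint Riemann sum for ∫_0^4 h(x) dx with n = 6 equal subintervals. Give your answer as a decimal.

Δx = (4 − 0)/6 = 2/3.
Midpoints: 1/3, 1, 5/3, 7/3, 3, 11/3.
h(1/3) = 5/3, h(1) = 3, h(5/3) = 13/3, h(7/3) = 17/3, h(3) = 7, h(11/3) = 25/3.
Sum = Δx · [h(1/3) + h(1) + h(5/3) + ...].
Sum = 20.

20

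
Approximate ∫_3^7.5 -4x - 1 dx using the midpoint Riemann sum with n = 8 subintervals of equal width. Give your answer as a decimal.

Δx = (7.5 − 3)/8 = 0.5625.
Midpoints: 3.28125, 3.84375, 4.40625, 4.96875, 5.53125, 6.09375, 6.65625, 7.21875.
f(3.28125) = -14.125, f(3.84375) = -16.375, f(4.40625) = -18.625, f(4.96875) = -20.875, f(5.53125) = -23.125, f(6.09375) = -25.375, f(6.65625) = -27.625, f(7.21875) = -29.875.
Sum = Δx · [f(3.28125) + f(3.84375) + f(4.40625) + ...].
Sum = -99.

-99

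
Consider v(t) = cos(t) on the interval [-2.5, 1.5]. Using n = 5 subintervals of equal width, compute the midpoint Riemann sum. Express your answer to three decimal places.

Δt = (1.5 − (-2.5))/5 = 0.8.
Midpoints: -2.1, -1.3, -0.5, 0.3, 1.1.
v(-2.1) ≈ -0.505, v(-1.3) ≈ 0.267, v(-0.5) ≈ 0.878, v(0.3) ≈ 0.955, v(1.1) ≈ 0.454.
Sum = Δt · [v(-2.1) + v(-1.3) + v(-0.5) + v(0.3) + v(1.1)].
Sum ≈ 1.639.

1.639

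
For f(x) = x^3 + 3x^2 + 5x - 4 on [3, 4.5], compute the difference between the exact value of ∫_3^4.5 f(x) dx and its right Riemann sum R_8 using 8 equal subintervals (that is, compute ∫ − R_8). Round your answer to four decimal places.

Exact integral: ∫_3^4.5 f(x) dx = 168.515625.
R_8 ≈ 178.519775.
Error ≈ 168.515625 − 178.519775 ≈ -10.0042.

-10.0042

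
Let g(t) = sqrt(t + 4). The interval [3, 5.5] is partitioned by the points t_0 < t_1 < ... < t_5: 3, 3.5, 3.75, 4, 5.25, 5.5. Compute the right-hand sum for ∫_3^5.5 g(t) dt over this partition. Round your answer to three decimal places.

Subinterval widths: 0.5, 0.25, 0.25, 1.25, 0.25.
Right endpoints: 3.5, 3.75, 4, 5.25, 5.5.
g(3.5) ≈ 2.739, g(3.75) ≈ 2.784, g(4) ≈ 2.828, g(5.25) ≈ 3.041, g(5.5) ≈ 3.082.
Sum = Σ Δt_i · g(t_i).
Sum ≈ 7.345.

7.345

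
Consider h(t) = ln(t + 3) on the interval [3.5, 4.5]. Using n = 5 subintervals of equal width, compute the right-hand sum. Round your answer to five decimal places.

Δt = (4.5 − 3.5)/5 = 0.2.
Right endpoints: 3.7, 3.9, 4.1, 4.3, 4.5.
h(3.7) ≈ 1.90211, h(3.9) ≈ 1.93152, h(4.1) ≈ 1.96009, h(4.3) ≈ 1.98787, h(4.5) ≈ 2.01490.
Sum = Δt · [h(3.7) + h(3.9) + h(4.1) + h(4.3) + h(4.5)].
Sum ≈ 1.95930.

1.95930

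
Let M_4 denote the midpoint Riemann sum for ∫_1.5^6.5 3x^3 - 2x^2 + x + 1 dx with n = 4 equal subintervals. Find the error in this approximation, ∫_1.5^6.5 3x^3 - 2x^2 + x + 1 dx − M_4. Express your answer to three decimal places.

22.135

Exact integral: ∫_1.5^6.5 f(x) dx ≈ 1179.16667.
M_4 = 1157.03125.
Error ≈ 1179.16667 − 1157.03125 ≈ 22.135.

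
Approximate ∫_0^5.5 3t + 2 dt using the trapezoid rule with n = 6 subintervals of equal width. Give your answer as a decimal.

56.375

Δt = (5.5 − 0)/6 = 11/12.
f(0) = 2, f(11/12) = 4.75, f(11/6) = 7.5, f(2.75) = 10.25, f(11/3) = 13, f(55/12) = 15.75, f(5.5) = 18.5.
T_6 = (Δt/2)·[f(t_0) + 2f(t_1) + ... + 2f(t_{5}) + f(t_6)].
Sum = 56.375.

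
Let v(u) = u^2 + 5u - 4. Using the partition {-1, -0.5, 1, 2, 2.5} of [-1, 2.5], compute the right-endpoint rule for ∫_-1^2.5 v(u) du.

Subinterval widths: 0.5, 1.5, 1, 0.5.
Right endpoints: -0.5, 1, 2, 2.5.
v(-0.5) = -6.25, v(1) = 2, v(2) = 10, v(2.5) = 14.75.
Sum = Σ Δu_i · v(u_i).
Sum = 17.25.

17.25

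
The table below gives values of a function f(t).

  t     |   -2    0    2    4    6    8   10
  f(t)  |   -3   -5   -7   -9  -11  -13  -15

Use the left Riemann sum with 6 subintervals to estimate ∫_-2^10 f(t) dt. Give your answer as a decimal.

Δt = 2.
Sum = 2·[(-3) + (-5) + (-7) + (-9) + (-11) + (-13)] = -96.

-96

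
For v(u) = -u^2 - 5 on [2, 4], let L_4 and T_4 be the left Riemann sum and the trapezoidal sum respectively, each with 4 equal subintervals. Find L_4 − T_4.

3

L_4 = -25.75.
T_4 = -28.75.
L_4 − T_4 = 3.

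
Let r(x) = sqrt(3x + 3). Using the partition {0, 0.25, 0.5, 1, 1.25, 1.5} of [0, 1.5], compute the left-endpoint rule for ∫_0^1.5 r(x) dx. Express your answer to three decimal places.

Subinterval widths: 0.25, 0.25, 0.5, 0.25, 0.25.
Left endpoints: 0, 0.25, 0.5, 1, 1.25.
r(0) ≈ 1.732, r(0.25) ≈ 1.936, r(0.5) ≈ 2.121, r(1) ≈ 2.449, r(1.25) ≈ 2.598.
Sum = Σ Δx_i · r(x_i).
Sum ≈ 3.240.

3.240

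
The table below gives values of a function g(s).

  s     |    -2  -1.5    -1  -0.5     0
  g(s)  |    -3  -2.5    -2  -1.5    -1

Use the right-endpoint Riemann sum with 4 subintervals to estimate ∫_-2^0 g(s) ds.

Δs = 0.5.
Sum = 0.5·[(-2.5) + (-2) + (-1.5) + (-1)] = -3.5.

-3.5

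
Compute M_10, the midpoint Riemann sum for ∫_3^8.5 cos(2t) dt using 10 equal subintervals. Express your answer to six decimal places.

Δt = (8.5 − 3)/10 = 0.55.
Midpoints: 3.275, 3.825, 4.375, 4.925, 5.475, 6.025, 6.575, 7.125, 7.675, 8.225.
f(3.275) ≈ 0.964616, f(3.825) ≈ 0.202570, f(4.375) ≈ -0.780846, f(4.925) ≈ -0.910947, f(5.475) ≈ -0.045559, f(6.025) ≈ 0.869617, f(6.575) ≈ 0.834468, f(7.125) ≈ -0.112594, f(7.675) ≈ -0.936612, f(8.225) ≈ -0.737094.
Sum = Δt · [f(3.275) + f(3.825) + f(4.375) + ...].
Sum ≈ -0.358809.

-0.358809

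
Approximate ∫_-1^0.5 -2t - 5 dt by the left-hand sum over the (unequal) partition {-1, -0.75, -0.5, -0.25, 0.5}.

-6

Subinterval widths: 0.25, 0.25, 0.25, 0.75.
Left endpoints: -1, -0.75, -0.5, -0.25.
f(-1) = -3, f(-0.75) = -3.5, f(-0.5) = -4, f(-0.25) = -4.5.
Sum = Σ Δt_i · f(t_i).
Sum = -6.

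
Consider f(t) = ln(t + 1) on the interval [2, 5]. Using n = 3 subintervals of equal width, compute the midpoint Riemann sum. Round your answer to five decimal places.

Δt = (5 − 2)/3 = 1.
Midpoints: 2.5, 3.5, 4.5.
f(2.5) ≈ 1.25276, f(3.5) ≈ 1.50408, f(4.5) ≈ 1.70475.
Sum = Δt · [f(2.5) + f(3.5) + f(4.5)].
Sum ≈ 4.46159.

4.46159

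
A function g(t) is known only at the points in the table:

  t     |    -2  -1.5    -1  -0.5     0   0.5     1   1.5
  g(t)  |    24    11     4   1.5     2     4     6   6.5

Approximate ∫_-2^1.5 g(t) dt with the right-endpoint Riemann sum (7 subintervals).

Δt = 0.5.
Sum = 0.5·[11 + 4 + 1.5 + 2 + 4 + 6 + 6.5] = 17.5.

17.5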